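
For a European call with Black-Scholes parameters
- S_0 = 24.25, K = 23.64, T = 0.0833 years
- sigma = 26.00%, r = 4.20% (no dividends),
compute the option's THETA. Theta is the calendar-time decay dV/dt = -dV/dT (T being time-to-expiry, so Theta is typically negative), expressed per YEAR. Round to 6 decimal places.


Answer: Theta = -4.613118

Derivation:
d1 = 0.4236453030; d2 = 0.3486047806
phi(d1) = 0.3647014503; exp(-qT) = 1.0000000000; exp(-rT) = 0.9965075130
Theta = -S*exp(-qT)*phi(d1)*sigma/(2*sqrt(T)) - r*K*exp(-rT)*N(d2) + q*S*exp(-qT)*N(d1)
N(d1) = 0.6640877446; N(d2) = 0.6363069809; sqrt(T) = 0.2886173938
Term 1 = -24.2500 * 1.0000000000 * 0.3647014503 * 0.2600 / (2 * 0.2886173938) = -3.9835482780
Term 2 = -0.0420 * 23.6400 * 0.9965075130 * 0.6363069809 = -0.6295700041
Term 3 = 0 (no dividend yield, q = 0)
Theta = -3.9835482780 + (-0.6295700041) + (0.0000000000) = -4.613118


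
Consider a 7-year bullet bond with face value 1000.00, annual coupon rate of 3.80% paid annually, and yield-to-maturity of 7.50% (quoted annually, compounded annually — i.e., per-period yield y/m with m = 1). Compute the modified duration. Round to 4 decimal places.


Coupon per period c = face * coupon_rate / m = 38.000000
Periods per year m = 1; per-period yield y/m = 0.075000
Number of cashflows N = 7
Cashflows (t years, CF_t, discount factor 1/(1+y/m)^(m*t), PV):
  t = 1.0000: CF_t = 38.000000, DF = 0.930233, PV = 35.348837
  t = 2.0000: CF_t = 38.000000, DF = 0.865333, PV = 32.882639
  t = 3.0000: CF_t = 38.000000, DF = 0.804961, PV = 30.588502
  t = 4.0000: CF_t = 38.000000, DF = 0.748801, PV = 28.454420
  t = 5.0000: CF_t = 38.000000, DF = 0.696559, PV = 26.469228
  t = 6.0000: CF_t = 38.000000, DF = 0.647962, PV = 24.622538
  t = 7.0000: CF_t = 1038.000000, DF = 0.602755, PV = 625.659587
Price P = sum_t PV_t = 804.025751
First compute Macaulay numerator sum_t t * PV_t:
  t * PV_t at t = 1.0000: 35.348837
  t * PV_t at t = 2.0000: 65.765279
  t * PV_t at t = 3.0000: 91.765505
  t * PV_t at t = 4.0000: 113.817681
  t * PV_t at t = 5.0000: 132.346140
  t * PV_t at t = 6.0000: 147.735226
  t * PV_t at t = 7.0000: 4379.617110
Macaulay duration D = 4966.395777 / 804.025751 = 6.176911
Modified duration = D / (1 + y/m) = 6.176911 / (1 + 0.075000) = 5.745964

Answer: Modified duration = 5.7460


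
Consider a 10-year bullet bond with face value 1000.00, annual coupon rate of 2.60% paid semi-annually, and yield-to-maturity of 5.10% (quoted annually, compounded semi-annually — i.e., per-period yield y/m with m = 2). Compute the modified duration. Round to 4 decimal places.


Answer: Modified duration = 8.4905

Derivation:
Coupon per period c = face * coupon_rate / m = 13.000000
Periods per year m = 2; per-period yield y/m = 0.025500
Number of cashflows N = 20
Cashflows (t years, CF_t, discount factor 1/(1+y/m)^(m*t), PV):
  t = 0.5000: CF_t = 13.000000, DF = 0.975134, PV = 12.676743
  t = 1.0000: CF_t = 13.000000, DF = 0.950886, PV = 12.361524
  t = 1.5000: CF_t = 13.000000, DF = 0.927242, PV = 12.054144
  t = 2.0000: CF_t = 13.000000, DF = 0.904185, PV = 11.754406
  t = 2.5000: CF_t = 13.000000, DF = 0.881702, PV = 11.462122
  t = 3.0000: CF_t = 13.000000, DF = 0.859777, PV = 11.177106
  t = 3.5000: CF_t = 13.000000, DF = 0.838398, PV = 10.899177
  t = 4.0000: CF_t = 13.000000, DF = 0.817551, PV = 10.628159
  t = 4.5000: CF_t = 13.000000, DF = 0.797222, PV = 10.363880
  t = 5.0000: CF_t = 13.000000, DF = 0.777398, PV = 10.106172
  t = 5.5000: CF_t = 13.000000, DF = 0.758067, PV = 9.854873
  t = 6.0000: CF_t = 13.000000, DF = 0.739217, PV = 9.609823
  t = 6.5000: CF_t = 13.000000, DF = 0.720836, PV = 9.370866
  t = 7.0000: CF_t = 13.000000, DF = 0.702912, PV = 9.137850
  t = 7.5000: CF_t = 13.000000, DF = 0.685433, PV = 8.910629
  t = 8.0000: CF_t = 13.000000, DF = 0.668389, PV = 8.689058
  t = 8.5000: CF_t = 13.000000, DF = 0.651769, PV = 8.472997
  t = 9.0000: CF_t = 13.000000, DF = 0.635562, PV = 8.262308
  t = 9.5000: CF_t = 13.000000, DF = 0.619758, PV = 8.056858
  t = 10.0000: CF_t = 1013.000000, DF = 0.604347, PV = 612.203984
Price P = sum_t PV_t = 806.052680
First compute Macaulay numerator sum_t t * PV_t:
  t * PV_t at t = 0.5000: 6.338372
  t * PV_t at t = 1.0000: 12.361524
  t * PV_t at t = 1.5000: 18.081215
  t * PV_t at t = 2.0000: 23.508812
  t * PV_t at t = 2.5000: 28.655305
  t * PV_t at t = 3.0000: 33.531318
  t * PV_t at t = 3.5000: 38.147119
  t * PV_t at t = 4.0000: 42.512635
  t * PV_t at t = 4.5000: 46.637459
  t * PV_t at t = 5.0000: 50.530862
  t * PV_t at t = 5.5000: 54.201803
  t * PV_t at t = 6.0000: 57.658936
  t * PV_t at t = 6.5000: 60.910627
  t * PV_t at t = 7.0000: 63.964953
  t * PV_t at t = 7.5000: 66.829721
  t * PV_t at t = 8.0000: 69.512467
  t * PV_t at t = 8.5000: 72.020474
  t * PV_t at t = 9.0000: 74.360773
  t * PV_t at t = 9.5000: 76.540153
  t * PV_t at t = 10.0000: 6122.039837
Macaulay duration D = 7018.344366 / 806.052680 = 8.707054
Modified duration = D / (1 + y/m) = 8.707054 / (1 + 0.025500) = 8.490545


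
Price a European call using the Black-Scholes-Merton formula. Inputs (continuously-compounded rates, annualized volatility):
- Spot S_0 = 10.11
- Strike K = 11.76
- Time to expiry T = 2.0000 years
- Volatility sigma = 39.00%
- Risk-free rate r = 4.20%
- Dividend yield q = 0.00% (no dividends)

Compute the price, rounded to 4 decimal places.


d1 = (ln(S/K) + (r - q + 0.5*sigma^2) * T) / (sigma * sqrt(T)) = 0.15396995
d2 = d1 - sigma * sqrt(T) = -0.39757334
exp(-rT) = 0.91943126; exp(-qT) = 1.00000000
C = S_0 * exp(-qT) * N(d1) - K * exp(-rT) * N(d2)
N(d1) = 0.56118328; N(d2) = 0.34547236
C = 10.1100 * 1.00000000 * 0.56118328 - 11.7600 * 0.91943126 * 0.34547236 = 1.9381

Answer: Price = 1.9381


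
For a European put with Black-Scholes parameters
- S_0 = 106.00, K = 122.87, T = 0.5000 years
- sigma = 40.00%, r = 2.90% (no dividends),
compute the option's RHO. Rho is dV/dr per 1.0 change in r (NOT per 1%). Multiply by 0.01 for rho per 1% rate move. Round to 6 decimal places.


Answer: Rho = -44.191907

Derivation:
d1 = -0.3294685974; d2 = -0.6123113099
phi(d1) = 0.3778668812; exp(-qT) = 1.0000000000; exp(-rT) = 0.9856046187
N(-d2) = 0.7298340959
Rho = -K*T*exp(-rT)*N(-d2) = -122.8700 * 0.5000 * 0.9856046187 * 0.7298340959 = -44.191907


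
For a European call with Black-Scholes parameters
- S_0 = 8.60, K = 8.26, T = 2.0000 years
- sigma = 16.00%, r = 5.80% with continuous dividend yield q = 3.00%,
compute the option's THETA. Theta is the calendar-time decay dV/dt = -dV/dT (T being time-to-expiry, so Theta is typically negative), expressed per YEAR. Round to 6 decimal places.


Answer: Theta = -0.252429

Derivation:
d1 = 0.5388932185; d2 = 0.3126190485
phi(d1) = 0.3450239363; exp(-qT) = 0.9417645336; exp(-rT) = 0.8904752233
Theta = -S*exp(-qT)*phi(d1)*sigma/(2*sqrt(T)) - r*K*exp(-rT)*N(d2) + q*S*exp(-qT)*N(d1)
N(d1) = 0.7050197316; N(d2) = 0.6227149478; sqrt(T) = 1.4142135624
Term 1 = -8.6000 * 0.9417645336 * 0.3450239363 * 0.1600 / (2 * 1.4142135624) = -0.1580756576
Term 2 = -0.0580 * 8.2600 * 0.8904752233 * 0.6227149478 = -0.2656557202
Term 3 = 0.0300 * 8.6000 * 0.9417645336 * 0.7050197316 = 0.1713023453
Theta = -0.1580756576 + (-0.2656557202) + (0.1713023453) = -0.252429


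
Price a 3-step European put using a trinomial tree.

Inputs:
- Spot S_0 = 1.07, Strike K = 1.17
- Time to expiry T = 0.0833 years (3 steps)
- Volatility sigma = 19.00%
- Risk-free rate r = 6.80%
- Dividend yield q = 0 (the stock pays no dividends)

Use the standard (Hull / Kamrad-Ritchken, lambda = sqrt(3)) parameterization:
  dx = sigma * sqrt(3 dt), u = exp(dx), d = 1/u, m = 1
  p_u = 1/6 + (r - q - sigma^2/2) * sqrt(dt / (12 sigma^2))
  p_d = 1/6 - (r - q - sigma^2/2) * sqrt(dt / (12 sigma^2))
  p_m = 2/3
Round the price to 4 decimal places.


Answer: Price = V(0,0) = 0.0955

Derivation:
dt = T/N = 0.027767; dx = sigma*sqrt(3*dt) = 0.054837
u = exp(dx) = 1.056369; d = 1/u = 0.946639
p_u = 0.179313, p_m = 0.666667, p_d = 0.154021
Discount per step: exp(-r*dt) = 0.998114
Stock lattice S(k, j) with j the centered position index:
  k=0: S(0,+0) = 1.0700
  k=1: S(1,-1) = 1.0129; S(1,+0) = 1.0700; S(1,+1) = 1.1303
  k=2: S(2,-2) = 0.9589; S(2,-1) = 1.0129; S(2,+0) = 1.0700; S(2,+1) = 1.1303; S(2,+2) = 1.1940
  k=3: S(3,-3) = 0.9077; S(3,-2) = 0.9589; S(3,-1) = 1.0129; S(3,+0) = 1.0700; S(3,+1) = 1.1303; S(3,+2) = 1.1940; S(3,+3) = 1.2613
Terminal payoffs V(N, j) = max(K - S_T, 0):
  V(3,-3) = 0.262311; V(3,-2) = 0.211146; V(3,-1) = 0.157096; V(3,+0) = 0.100000; V(3,+1) = 0.039685; V(3,+2) = 0.000000; V(3,+3) = 0.000000
Backward induction: V(k, j) = exp(-r*dt) * [p_u * V(k+1, j+1) + p_m * V(k+1, j) + p_d * V(k+1, j-1)]
  V(2,-2) = exp(-r*dt) * [p_u*0.157096 + p_m*0.211146 + p_d*0.262311] = 0.208939
  V(2,-1) = exp(-r*dt) * [p_u*0.100000 + p_m*0.157096 + p_d*0.211146] = 0.154890
  V(2,+0) = exp(-r*dt) * [p_u*0.039685 + p_m*0.100000 + p_d*0.157096] = 0.097794
  V(2,+1) = exp(-r*dt) * [p_u*0.000000 + p_m*0.039685 + p_d*0.100000] = 0.041780
  V(2,+2) = exp(-r*dt) * [p_u*0.000000 + p_m*0.000000 + p_d*0.039685] = 0.006101
  V(1,-1) = exp(-r*dt) * [p_u*0.097794 + p_m*0.154890 + p_d*0.208939] = 0.152688
  V(1,+0) = exp(-r*dt) * [p_u*0.041780 + p_m*0.097794 + p_d*0.154890] = 0.096362
  V(1,+1) = exp(-r*dt) * [p_u*0.006101 + p_m*0.041780 + p_d*0.097794] = 0.043927
  V(0,+0) = exp(-r*dt) * [p_u*0.043927 + p_m*0.096362 + p_d*0.152688] = 0.095455


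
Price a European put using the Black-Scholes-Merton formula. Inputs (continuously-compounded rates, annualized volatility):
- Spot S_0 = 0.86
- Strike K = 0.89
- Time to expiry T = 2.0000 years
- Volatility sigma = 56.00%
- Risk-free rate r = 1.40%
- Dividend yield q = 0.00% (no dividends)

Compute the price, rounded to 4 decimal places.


d1 = (ln(S/K) + (r - q + 0.5*sigma^2) * T) / (sigma * sqrt(T)) = 0.38803864
d2 = d1 - sigma * sqrt(T) = -0.40392095
exp(-rT) = 0.97238837; exp(-qT) = 1.00000000
P = K * exp(-rT) * N(-d2) - S_0 * exp(-qT) * N(-d1)
N(-d1) = 0.34899372; N(-d2) = 0.65686458
P = 0.8900 * 0.97238837 * 0.65686458 - 0.8600 * 1.00000000 * 0.34899372 = 0.2683

Answer: Price = 0.2683


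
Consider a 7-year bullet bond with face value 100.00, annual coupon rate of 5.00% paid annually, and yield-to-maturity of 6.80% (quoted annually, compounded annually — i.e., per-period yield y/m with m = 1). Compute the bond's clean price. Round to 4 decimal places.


Coupon per period c = face * coupon_rate / m = 5.000000
Periods per year m = 1; per-period yield y/m = 0.068000
Number of cashflows N = 7
Cashflows (t years, CF_t, discount factor 1/(1+y/m)^(m*t), PV):
  t = 1.0000: CF_t = 5.000000, DF = 0.936330, PV = 4.681648
  t = 2.0000: CF_t = 5.000000, DF = 0.876713, PV = 4.383565
  t = 3.0000: CF_t = 5.000000, DF = 0.820892, PV = 4.104462
  t = 4.0000: CF_t = 5.000000, DF = 0.768626, PV = 3.843129
  t = 5.0000: CF_t = 5.000000, DF = 0.719687, PV = 3.598436
  t = 6.0000: CF_t = 5.000000, DF = 0.673864, PV = 3.369322
  t = 7.0000: CF_t = 105.000000, DF = 0.630959, PV = 66.250709
Price P = sum_t PV_t = 90.231271

Answer: Price = 90.2313


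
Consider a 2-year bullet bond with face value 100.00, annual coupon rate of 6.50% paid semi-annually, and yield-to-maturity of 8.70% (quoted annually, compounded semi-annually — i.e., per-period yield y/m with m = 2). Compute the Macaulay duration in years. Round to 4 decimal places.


Coupon per period c = face * coupon_rate / m = 3.250000
Periods per year m = 2; per-period yield y/m = 0.043500
Number of cashflows N = 4
Cashflows (t years, CF_t, discount factor 1/(1+y/m)^(m*t), PV):
  t = 0.5000: CF_t = 3.250000, DF = 0.958313, PV = 3.114518
  t = 1.0000: CF_t = 3.250000, DF = 0.918365, PV = 2.984685
  t = 1.5000: CF_t = 3.250000, DF = 0.880081, PV = 2.860263
  t = 2.0000: CF_t = 103.250000, DF = 0.843393, PV = 87.080366
Price P = sum_t PV_t = 96.039833
Macaulay numerator sum_t t * PV_t:
  t * PV_t at t = 0.5000: 1.557259
  t * PV_t at t = 1.0000: 2.984685
  t * PV_t at t = 1.5000: 4.290395
  t * PV_t at t = 2.0000: 174.160732
Macaulay duration D = (sum_t t * PV_t) / P = 182.993071 / 96.039833 = 1.905387

Answer: Macaulay duration = 1.9054 years


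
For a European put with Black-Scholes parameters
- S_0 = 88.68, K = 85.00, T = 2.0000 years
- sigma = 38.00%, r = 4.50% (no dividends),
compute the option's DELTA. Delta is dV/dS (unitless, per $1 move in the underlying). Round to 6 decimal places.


d1 = 0.5150400708; d2 = -0.0223610829
phi(d1) = 0.3493881943; exp(-qT) = 1.0000000000; exp(-rT) = 0.9139311853
N(-d1) = 0.3032625096
Delta = -exp(-qT) * N(-d1) = -1.0000000000 * 0.3032625096 = -0.303263

Answer: Delta = -0.303263


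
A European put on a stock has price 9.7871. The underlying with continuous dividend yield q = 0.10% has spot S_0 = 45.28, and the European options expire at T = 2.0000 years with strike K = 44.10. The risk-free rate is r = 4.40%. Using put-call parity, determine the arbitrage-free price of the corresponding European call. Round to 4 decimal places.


Answer: Call price = 14.5916

Derivation:
Put-call parity: C - P = S_0 * exp(-qT) - K * exp(-rT).
S_0 * exp(-qT) = 45.2800 * 0.99800200 = 45.18953050
K * exp(-rT) = 44.1000 * 0.91576088 = 40.38505466
C = P + S*exp(-qT) - K*exp(-rT)
C = 9.7871 + 45.18953050 - 40.38505466 = 14.5916


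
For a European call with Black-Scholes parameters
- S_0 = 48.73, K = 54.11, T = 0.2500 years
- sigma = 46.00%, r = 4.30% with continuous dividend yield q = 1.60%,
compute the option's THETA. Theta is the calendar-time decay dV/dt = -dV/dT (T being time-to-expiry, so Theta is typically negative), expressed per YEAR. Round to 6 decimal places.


d1 = -0.3109745861; d2 = -0.5409745861
phi(d1) = 0.3801113170; exp(-qT) = 0.9960079893; exp(-rT) = 0.9893075748
Theta = -S*exp(-qT)*phi(d1)*sigma/(2*sqrt(T)) - r*K*exp(-rT)*N(d2) + q*S*exp(-qT)*N(d1)
N(d1) = 0.3779099709; N(d2) = 0.2942625499; sqrt(T) = 0.5000000000
Term 1 = -48.7300 * 0.9960079893 * 0.3801113170 * 0.4600 / (2 * 0.5000000000) = -8.4864853354
Term 2 = -0.0430 * 54.1100 * 0.9893075748 * 0.2942625499 = -0.6773487253
Term 3 = 0.0160 * 48.7300 * 0.9960079893 * 0.3779099709 = 0.2934726048
Theta = -8.4864853354 + (-0.6773487253) + (0.2934726048) = -8.870361

Answer: Theta = -8.870361


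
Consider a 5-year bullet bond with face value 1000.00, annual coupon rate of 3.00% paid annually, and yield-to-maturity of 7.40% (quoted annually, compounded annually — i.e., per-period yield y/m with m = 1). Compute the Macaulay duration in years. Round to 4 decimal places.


Answer: Macaulay duration = 4.6826 years

Derivation:
Coupon per period c = face * coupon_rate / m = 30.000000
Periods per year m = 1; per-period yield y/m = 0.074000
Number of cashflows N = 5
Cashflows (t years, CF_t, discount factor 1/(1+y/m)^(m*t), PV):
  t = 1.0000: CF_t = 30.000000, DF = 0.931099, PV = 27.932961
  t = 2.0000: CF_t = 30.000000, DF = 0.866945, PV = 26.008343
  t = 3.0000: CF_t = 30.000000, DF = 0.807211, PV = 24.216335
  t = 4.0000: CF_t = 30.000000, DF = 0.751593, PV = 22.547798
  t = 5.0000: CF_t = 1030.000000, DF = 0.699808, PV = 720.801726
Price P = sum_t PV_t = 821.507163
Macaulay numerator sum_t t * PV_t:
  t * PV_t at t = 1.0000: 27.932961
  t * PV_t at t = 2.0000: 52.016687
  t * PV_t at t = 3.0000: 72.649004
  t * PV_t at t = 4.0000: 90.191191
  t * PV_t at t = 5.0000: 3604.008630
Macaulay duration D = (sum_t t * PV_t) / P = 3846.798472 / 821.507163 = 4.682611


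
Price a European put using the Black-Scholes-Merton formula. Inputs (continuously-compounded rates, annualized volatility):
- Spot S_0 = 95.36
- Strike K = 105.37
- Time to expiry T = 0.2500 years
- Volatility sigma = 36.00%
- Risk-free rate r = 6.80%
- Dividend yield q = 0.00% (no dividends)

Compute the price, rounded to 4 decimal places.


d1 = (ln(S/K) + (r - q + 0.5*sigma^2) * T) / (sigma * sqrt(T)) = -0.37010423
d2 = d1 - sigma * sqrt(T) = -0.55010423
exp(-rT) = 0.98314368; exp(-qT) = 1.00000000
P = K * exp(-rT) * N(-d2) - S_0 * exp(-qT) * N(-d1)
N(-d1) = 0.64434759; N(-d2) = 0.70887606
P = 105.3700 * 0.98314368 * 0.70887606 - 95.3600 * 1.00000000 * 0.64434759 = 11.9902

Answer: Price = 11.9902


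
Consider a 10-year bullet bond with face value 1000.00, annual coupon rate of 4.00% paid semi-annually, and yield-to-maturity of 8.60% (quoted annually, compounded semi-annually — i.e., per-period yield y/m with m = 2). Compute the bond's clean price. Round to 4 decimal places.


Answer: Price = 695.5644

Derivation:
Coupon per period c = face * coupon_rate / m = 20.000000
Periods per year m = 2; per-period yield y/m = 0.043000
Number of cashflows N = 20
Cashflows (t years, CF_t, discount factor 1/(1+y/m)^(m*t), PV):
  t = 0.5000: CF_t = 20.000000, DF = 0.958773, PV = 19.175455
  t = 1.0000: CF_t = 20.000000, DF = 0.919245, PV = 18.384905
  t = 1.5000: CF_t = 20.000000, DF = 0.881347, PV = 17.626946
  t = 2.0000: CF_t = 20.000000, DF = 0.845012, PV = 16.900236
  t = 2.5000: CF_t = 20.000000, DF = 0.810174, PV = 16.203486
  t = 3.0000: CF_t = 20.000000, DF = 0.776773, PV = 15.535461
  t = 3.5000: CF_t = 20.000000, DF = 0.744749, PV = 14.894977
  t = 4.0000: CF_t = 20.000000, DF = 0.714045, PV = 14.280898
  t = 4.5000: CF_t = 20.000000, DF = 0.684607, PV = 13.692136
  t = 5.0000: CF_t = 20.000000, DF = 0.656382, PV = 13.127648
  t = 5.5000: CF_t = 20.000000, DF = 0.629322, PV = 12.586431
  t = 6.0000: CF_t = 20.000000, DF = 0.603376, PV = 12.067527
  t = 6.5000: CF_t = 20.000000, DF = 0.578501, PV = 11.570017
  t = 7.0000: CF_t = 20.000000, DF = 0.554651, PV = 11.093017
  t = 7.5000: CF_t = 20.000000, DF = 0.531784, PV = 10.635683
  t = 8.0000: CF_t = 20.000000, DF = 0.509860, PV = 10.197203
  t = 8.5000: CF_t = 20.000000, DF = 0.488840, PV = 9.776800
  t = 9.0000: CF_t = 20.000000, DF = 0.468687, PV = 9.373730
  t = 9.5000: CF_t = 20.000000, DF = 0.449364, PV = 8.987277
  t = 10.0000: CF_t = 1020.000000, DF = 0.430838, PV = 439.454588
Price P = sum_t PV_t = 695.564422


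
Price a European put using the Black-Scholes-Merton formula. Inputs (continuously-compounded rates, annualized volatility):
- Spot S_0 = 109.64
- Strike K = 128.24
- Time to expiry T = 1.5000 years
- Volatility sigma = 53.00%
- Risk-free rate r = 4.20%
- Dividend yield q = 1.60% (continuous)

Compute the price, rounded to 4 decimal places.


Answer: Price = 36.0837

Derivation:
d1 = (ln(S/K) + (r - q + 0.5*sigma^2) * T) / (sigma * sqrt(T)) = 0.14323162
d2 = d1 - sigma * sqrt(T) = -0.50588316
exp(-rT) = 0.93894347; exp(-qT) = 0.97628571
P = K * exp(-rT) * N(-d2) - S_0 * exp(-qT) * N(-d1)
N(-d1) = 0.44305363; N(-d2) = 0.69353066
P = 128.2400 * 0.93894347 * 0.69353066 - 109.6400 * 0.97628571 * 0.44305363 = 36.0837


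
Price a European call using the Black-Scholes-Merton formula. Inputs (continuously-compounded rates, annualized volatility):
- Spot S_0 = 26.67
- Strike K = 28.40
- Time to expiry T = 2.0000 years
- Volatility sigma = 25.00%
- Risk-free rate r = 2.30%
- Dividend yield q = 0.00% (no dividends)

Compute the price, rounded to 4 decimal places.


Answer: Price = 3.5517

Derivation:
d1 = (ln(S/K) + (r - q + 0.5*sigma^2) * T) / (sigma * sqrt(T)) = 0.12911824
d2 = d1 - sigma * sqrt(T) = -0.22443515
exp(-rT) = 0.95504196; exp(-qT) = 1.00000000
C = S_0 * exp(-qT) * N(d1) - K * exp(-rT) * N(d2)
N(d1) = 0.55136796; N(d2) = 0.41120936
C = 26.6700 * 1.00000000 * 0.55136796 - 28.4000 * 0.95504196 * 0.41120936 = 3.5517


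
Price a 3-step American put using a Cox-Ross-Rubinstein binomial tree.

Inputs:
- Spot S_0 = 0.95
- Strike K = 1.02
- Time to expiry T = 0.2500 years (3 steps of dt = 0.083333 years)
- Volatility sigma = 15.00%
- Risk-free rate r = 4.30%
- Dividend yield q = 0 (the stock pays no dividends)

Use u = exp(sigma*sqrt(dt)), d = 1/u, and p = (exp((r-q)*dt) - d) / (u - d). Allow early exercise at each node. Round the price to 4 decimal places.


dt = T/N = 0.083333
u = exp(sigma*sqrt(dt)) = 1.044252; d = 1/u = 0.957623
p = (exp((r-q)*dt) - d) / (u - d) = 0.530614
Discount per step: exp(-r*dt) = 0.996423
Stock lattice S(k, i) with i counting down-moves:
  k=0: S(0,0) = 0.9500
  k=1: S(1,0) = 0.9920; S(1,1) = 0.9097
  k=2: S(2,0) = 1.0359; S(2,1) = 0.9500; S(2,2) = 0.8712
  k=3: S(3,0) = 1.0818; S(3,1) = 0.9920; S(3,2) = 0.9097; S(3,3) = 0.8343
Terminal payoffs V(N, i) = max(K - S_T, 0):
  V(3,0) = 0.000000; V(3,1) = 0.027960; V(3,2) = 0.110258; V(3,3) = 0.185729
Backward induction: V(k, i) = exp(-r*dt) * [p * V(k+1, i) + (1-p) * V(k+1, i+1)]; then take max(V_cont, immediate exercise) for American.
  V(2,0) = exp(-r*dt) * [p*0.000000 + (1-p)*0.027960] = 0.013077; exercise = 0.000000; V(2,0) = max -> 0.013077
  V(2,1) = exp(-r*dt) * [p*0.027960 + (1-p)*0.110258] = 0.066352; exercise = 0.070000; V(2,1) = max -> 0.070000
  V(2,2) = exp(-r*dt) * [p*0.110258 + (1-p)*0.185729] = 0.145162; exercise = 0.148811; V(2,2) = max -> 0.148811
  V(1,0) = exp(-r*dt) * [p*0.013077 + (1-p)*0.070000] = 0.039654; exercise = 0.027960; V(1,0) = max -> 0.039654
  V(1,1) = exp(-r*dt) * [p*0.070000 + (1-p)*0.148811] = 0.106610; exercise = 0.110258; V(1,1) = max -> 0.110258
  V(0,0) = exp(-r*dt) * [p*0.039654 + (1-p)*0.110258] = 0.072534; exercise = 0.070000; V(0,0) = max -> 0.072534

Answer: Price = V(0,0) = 0.0725


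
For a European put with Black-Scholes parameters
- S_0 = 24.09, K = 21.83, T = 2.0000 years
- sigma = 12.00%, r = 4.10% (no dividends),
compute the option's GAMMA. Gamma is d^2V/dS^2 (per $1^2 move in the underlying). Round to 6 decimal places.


Answer: Gamma = 0.050459

Derivation:
d1 = 1.1485278889; d2 = 0.9788222614
phi(d1) = 0.2062849757; exp(-qT) = 1.0000000000; exp(-rT) = 0.9212719587
Gamma = exp(-qT) * phi(d1) / (S * sigma * sqrt(T)) = 1.0000000000 * 0.2062849757 / (24.0900 * 0.1200 * 1.4142135624) = 0.050459


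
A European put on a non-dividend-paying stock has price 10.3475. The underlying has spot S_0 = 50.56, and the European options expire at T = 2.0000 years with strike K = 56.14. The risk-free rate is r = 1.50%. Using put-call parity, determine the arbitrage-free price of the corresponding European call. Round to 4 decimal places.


Put-call parity: C - P = S_0 * exp(-qT) - K * exp(-rT).
S_0 * exp(-qT) = 50.5600 * 1.00000000 = 50.56000000
K * exp(-rT) = 56.1400 * 0.97044553 = 54.48081225
C = P + S*exp(-qT) - K*exp(-rT)
C = 10.3475 + 50.56000000 - 54.48081225 = 6.4267

Answer: Call price = 6.4267


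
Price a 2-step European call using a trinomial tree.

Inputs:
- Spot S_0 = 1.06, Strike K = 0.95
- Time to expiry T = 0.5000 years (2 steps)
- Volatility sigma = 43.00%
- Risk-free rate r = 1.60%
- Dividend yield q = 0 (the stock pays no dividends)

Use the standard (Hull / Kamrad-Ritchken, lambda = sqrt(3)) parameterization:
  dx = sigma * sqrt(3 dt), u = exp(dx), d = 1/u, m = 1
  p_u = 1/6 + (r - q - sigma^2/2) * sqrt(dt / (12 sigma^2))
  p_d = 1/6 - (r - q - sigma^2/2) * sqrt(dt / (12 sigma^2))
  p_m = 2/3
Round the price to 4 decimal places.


Answer: Price = V(0,0) = 0.1894

Derivation:
dt = T/N = 0.250000; dx = sigma*sqrt(3*dt) = 0.372391
u = exp(dx) = 1.451200; d = 1/u = 0.689085
p_u = 0.141005, p_m = 0.666667, p_d = 0.192329
Discount per step: exp(-r*dt) = 0.996008
Stock lattice S(k, j) with j the centered position index:
  k=0: S(0,+0) = 1.0600
  k=1: S(1,-1) = 0.7304; S(1,+0) = 1.0600; S(1,+1) = 1.5383
  k=2: S(2,-2) = 0.5033; S(2,-1) = 0.7304; S(2,+0) = 1.0600; S(2,+1) = 1.5383; S(2,+2) = 2.2323
Terminal payoffs V(N, j) = max(S_T - K, 0):
  V(2,-2) = 0.000000; V(2,-1) = 0.000000; V(2,+0) = 0.110000; V(2,+1) = 0.588272; V(2,+2) = 1.282341
Backward induction: V(k, j) = exp(-r*dt) * [p_u * V(k+1, j+1) + p_m * V(k+1, j) + p_d * V(k+1, j-1)]
  V(1,-1) = exp(-r*dt) * [p_u*0.110000 + p_m*0.000000 + p_d*0.000000] = 0.015449
  V(1,+0) = exp(-r*dt) * [p_u*0.588272 + p_m*0.110000 + p_d*0.000000] = 0.155659
  V(1,+1) = exp(-r*dt) * [p_u*1.282341 + p_m*0.588272 + p_d*0.110000] = 0.591782
  V(0,+0) = exp(-r*dt) * [p_u*0.591782 + p_m*0.155659 + p_d*0.015449] = 0.189428


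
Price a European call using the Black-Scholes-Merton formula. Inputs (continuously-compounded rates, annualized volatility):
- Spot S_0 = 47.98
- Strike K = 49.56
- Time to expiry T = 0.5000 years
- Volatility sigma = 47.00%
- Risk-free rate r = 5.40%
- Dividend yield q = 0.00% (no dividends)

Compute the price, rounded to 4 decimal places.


Answer: Price = 6.2203

Derivation:
d1 = (ln(S/K) + (r - q + 0.5*sigma^2) * T) / (sigma * sqrt(T)) = 0.14992229
d2 = d1 - sigma * sqrt(T) = -0.18241790
exp(-rT) = 0.97336124; exp(-qT) = 1.00000000
C = S_0 * exp(-qT) * N(d1) - K * exp(-rT) * N(d2)
N(d1) = 0.55958704; N(d2) = 0.42762739
C = 47.9800 * 1.00000000 * 0.55958704 - 49.5600 * 0.97336124 * 0.42762739 = 6.2203


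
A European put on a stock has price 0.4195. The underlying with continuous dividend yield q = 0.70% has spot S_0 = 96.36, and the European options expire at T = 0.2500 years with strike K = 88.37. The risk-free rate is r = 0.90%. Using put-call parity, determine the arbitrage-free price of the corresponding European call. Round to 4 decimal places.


Put-call parity: C - P = S_0 * exp(-qT) - K * exp(-rT).
S_0 * exp(-qT) = 96.3600 * 0.99825153 = 96.19151747
K * exp(-rT) = 88.3700 * 0.99775253 = 88.17139102
C = P + S*exp(-qT) - K*exp(-rT)
C = 0.4195 + 96.19151747 - 88.17139102 = 8.4396

Answer: Call price = 8.4396


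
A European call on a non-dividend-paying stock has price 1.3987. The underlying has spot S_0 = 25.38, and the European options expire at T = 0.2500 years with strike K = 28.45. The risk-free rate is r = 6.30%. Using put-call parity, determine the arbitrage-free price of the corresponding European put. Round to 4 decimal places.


Answer: Put price = 4.0241

Derivation:
Put-call parity: C - P = S_0 * exp(-qT) - K * exp(-rT).
S_0 * exp(-qT) = 25.3800 * 1.00000000 = 25.38000000
K * exp(-rT) = 28.4500 * 0.98437338 = 28.00542274
P = C - S*exp(-qT) + K*exp(-rT)
P = 1.3987 - 25.38000000 + 28.00542274 = 4.0241


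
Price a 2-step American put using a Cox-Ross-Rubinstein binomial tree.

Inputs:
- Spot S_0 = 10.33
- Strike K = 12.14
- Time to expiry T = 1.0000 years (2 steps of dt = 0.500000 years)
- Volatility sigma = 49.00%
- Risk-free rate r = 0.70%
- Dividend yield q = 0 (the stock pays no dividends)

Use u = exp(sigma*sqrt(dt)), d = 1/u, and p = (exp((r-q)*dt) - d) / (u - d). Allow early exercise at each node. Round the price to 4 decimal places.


Answer: Price = V(0,0) = 3.2359

Derivation:
dt = T/N = 0.500000
u = exp(sigma*sqrt(dt)) = 1.414084; d = 1/u = 0.707171
p = (exp((r-q)*dt) - d) / (u - d) = 0.419195
Discount per step: exp(-r*dt) = 0.996506
Stock lattice S(k, i) with i counting down-moves:
  k=0: S(0,0) = 10.3300
  k=1: S(1,0) = 14.6075; S(1,1) = 7.3051
  k=2: S(2,0) = 20.6562; S(2,1) = 10.3300; S(2,2) = 5.1659
Terminal payoffs V(N, i) = max(K - S_T, 0):
  V(2,0) = 0.000000; V(2,1) = 1.810000; V(2,2) = 6.974057
Backward induction: V(k, i) = exp(-r*dt) * [p * V(k+1, i) + (1-p) * V(k+1, i+1)]; then take max(V_cont, immediate exercise) for American.
  V(1,0) = exp(-r*dt) * [p*0.000000 + (1-p)*1.810000] = 1.047583; exercise = 0.000000; V(1,0) = max -> 1.047583
  V(1,1) = exp(-r*dt) * [p*1.810000 + (1-p)*6.974057] = 4.792505; exercise = 4.834920; V(1,1) = max -> 4.834920
  V(0,0) = exp(-r*dt) * [p*1.047583 + (1-p)*4.834920] = 3.235940; exercise = 1.810000; V(0,0) = max -> 3.235940


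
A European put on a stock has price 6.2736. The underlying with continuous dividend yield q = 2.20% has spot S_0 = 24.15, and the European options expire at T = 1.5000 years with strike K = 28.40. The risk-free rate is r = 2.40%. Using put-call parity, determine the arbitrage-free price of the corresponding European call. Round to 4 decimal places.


Put-call parity: C - P = S_0 * exp(-qT) - K * exp(-rT).
S_0 * exp(-qT) = 24.1500 * 0.96753856 = 23.36605621
K * exp(-rT) = 28.4000 * 0.96464029 = 27.39578433
C = P + S*exp(-qT) - K*exp(-rT)
C = 6.2736 + 23.36605621 - 27.39578433 = 2.2439

Answer: Call price = 2.2439


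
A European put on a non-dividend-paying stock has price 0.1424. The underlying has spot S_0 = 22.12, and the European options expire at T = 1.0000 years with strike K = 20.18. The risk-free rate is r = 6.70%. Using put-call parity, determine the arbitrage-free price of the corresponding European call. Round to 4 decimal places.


Answer: Call price = 3.3902

Derivation:
Put-call parity: C - P = S_0 * exp(-qT) - K * exp(-rT).
S_0 * exp(-qT) = 22.1200 * 1.00000000 = 22.12000000
K * exp(-rT) = 20.1800 * 0.93519520 = 18.87223916
C = P + S*exp(-qT) - K*exp(-rT)
C = 0.1424 + 22.12000000 - 18.87223916 = 3.3902


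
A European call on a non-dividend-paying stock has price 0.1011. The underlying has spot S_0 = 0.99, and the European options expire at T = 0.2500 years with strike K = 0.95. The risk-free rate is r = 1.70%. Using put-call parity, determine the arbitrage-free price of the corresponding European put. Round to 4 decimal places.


Answer: Put price = 0.0571

Derivation:
Put-call parity: C - P = S_0 * exp(-qT) - K * exp(-rT).
S_0 * exp(-qT) = 0.9900 * 1.00000000 = 0.99000000
K * exp(-rT) = 0.9500 * 0.99575902 = 0.94597107
P = C - S*exp(-qT) + K*exp(-rT)
P = 0.1011 - 0.99000000 + 0.94597107 = 0.0571


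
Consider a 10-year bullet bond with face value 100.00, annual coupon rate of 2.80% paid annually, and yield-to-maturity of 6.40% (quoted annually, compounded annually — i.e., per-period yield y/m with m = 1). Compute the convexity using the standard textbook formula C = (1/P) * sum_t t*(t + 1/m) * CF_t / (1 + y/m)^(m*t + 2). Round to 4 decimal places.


Coupon per period c = face * coupon_rate / m = 2.800000
Periods per year m = 1; per-period yield y/m = 0.064000
Number of cashflows N = 10
Cashflows (t years, CF_t, discount factor 1/(1+y/m)^(m*t), PV):
  t = 1.0000: CF_t = 2.800000, DF = 0.939850, PV = 2.631579
  t = 2.0000: CF_t = 2.800000, DF = 0.883317, PV = 2.473288
  t = 3.0000: CF_t = 2.800000, DF = 0.830185, PV = 2.324519
  t = 4.0000: CF_t = 2.800000, DF = 0.780249, PV = 2.184699
  t = 5.0000: CF_t = 2.800000, DF = 0.733317, PV = 2.053288
  t = 6.0000: CF_t = 2.800000, DF = 0.689208, PV = 1.929782
  t = 7.0000: CF_t = 2.800000, DF = 0.647752, PV = 1.813705
  t = 8.0000: CF_t = 2.800000, DF = 0.608789, PV = 1.704610
  t = 9.0000: CF_t = 2.800000, DF = 0.572170, PV = 1.602077
  t = 10.0000: CF_t = 102.800000, DF = 0.537754, PV = 55.281120
Price P = sum_t PV_t = 73.998667
Convexity numerator sum_t t*(t + 1/m) * CF_t / (1+y/m)^(m*t + 2):
  t = 1.0000: term = 4.649039
  t = 2.0000: term = 13.108191
  t = 3.0000: term = 24.639457
  t = 4.0000: term = 38.595641
  t = 5.0000: term = 54.411148
  t = 6.0000: term = 71.593616
  t = 7.0000: term = 89.716311
  t = 8.0000: term = 108.411224
  t = 9.0000: term = 127.362810
  t = 10.0000: term = 5371.384781
Convexity = (1/P) * sum = 5903.872218 / 73.998667 = 79.783494

Answer: Convexity = 79.7835


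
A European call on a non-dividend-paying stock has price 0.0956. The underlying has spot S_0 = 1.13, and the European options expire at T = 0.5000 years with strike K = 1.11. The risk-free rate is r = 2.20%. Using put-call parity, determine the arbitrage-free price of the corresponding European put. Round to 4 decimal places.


Answer: Put price = 0.0635

Derivation:
Put-call parity: C - P = S_0 * exp(-qT) - K * exp(-rT).
S_0 * exp(-qT) = 1.1300 * 1.00000000 = 1.13000000
K * exp(-rT) = 1.1100 * 0.98906028 = 1.09785691
P = C - S*exp(-qT) + K*exp(-rT)
P = 0.0956 - 1.13000000 + 1.09785691 = 0.0635


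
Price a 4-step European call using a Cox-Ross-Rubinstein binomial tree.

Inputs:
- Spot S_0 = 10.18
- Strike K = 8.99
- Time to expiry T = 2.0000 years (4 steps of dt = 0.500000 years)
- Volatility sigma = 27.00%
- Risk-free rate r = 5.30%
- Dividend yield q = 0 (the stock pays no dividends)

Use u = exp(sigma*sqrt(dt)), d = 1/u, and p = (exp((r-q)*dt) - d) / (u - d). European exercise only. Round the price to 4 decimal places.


Answer: Price = V(0,0) = 2.7111

Derivation:
dt = T/N = 0.500000
u = exp(sigma*sqrt(dt)) = 1.210361; d = 1/u = 0.826200
p = (exp((r-q)*dt) - d) / (u - d) = 0.522318
Discount per step: exp(-r*dt) = 0.973848
Stock lattice S(k, i) with i counting down-moves:
  k=0: S(0,0) = 10.1800
  k=1: S(1,0) = 12.3215; S(1,1) = 8.4107
  k=2: S(2,0) = 14.9134; S(2,1) = 10.1800; S(2,2) = 6.9489
  k=3: S(3,0) = 18.0506; S(3,1) = 12.3215; S(3,2) = 8.4107; S(3,3) = 5.7412
  k=4: S(4,0) = 21.8478; S(4,1) = 14.9134; S(4,2) = 10.1800; S(4,3) = 6.9489; S(4,4) = 4.7434
Terminal payoffs V(N, i) = max(S_T - K, 0):
  V(4,0) = 12.857802; V(4,1) = 5.923438; V(4,2) = 1.190000; V(4,3) = 0.000000; V(4,4) = 0.000000
Backward induction: V(k, i) = exp(-r*dt) * [p * V(k+1, i) + (1-p) * V(k+1, i+1)].
  V(3,0) = exp(-r*dt) * [p*12.857802 + (1-p)*5.923438] = 9.295753
  V(3,1) = exp(-r*dt) * [p*5.923438 + (1-p)*1.190000] = 3.566583
  V(3,2) = exp(-r*dt) * [p*1.190000 + (1-p)*0.000000] = 0.605304
  V(3,3) = exp(-r*dt) * [p*0.000000 + (1-p)*0.000000] = 0.000000
  V(2,0) = exp(-r*dt) * [p*9.295753 + (1-p)*3.566583] = 6.387501
  V(2,1) = exp(-r*dt) * [p*3.566583 + (1-p)*0.605304] = 2.095754
  V(2,2) = exp(-r*dt) * [p*0.605304 + (1-p)*0.000000] = 0.307893
  V(1,0) = exp(-r*dt) * [p*6.387501 + (1-p)*2.095754] = 4.223980
  V(1,1) = exp(-r*dt) * [p*2.095754 + (1-p)*0.307893] = 1.209252
  V(0,0) = exp(-r*dt) * [p*4.223980 + (1-p)*1.209252] = 2.711095


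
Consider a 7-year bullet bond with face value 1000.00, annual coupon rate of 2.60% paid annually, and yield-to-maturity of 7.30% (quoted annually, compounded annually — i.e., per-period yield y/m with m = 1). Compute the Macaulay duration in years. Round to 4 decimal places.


Coupon per period c = face * coupon_rate / m = 26.000000
Periods per year m = 1; per-period yield y/m = 0.073000
Number of cashflows N = 7
Cashflows (t years, CF_t, discount factor 1/(1+y/m)^(m*t), PV):
  t = 1.0000: CF_t = 26.000000, DF = 0.931966, PV = 24.231128
  t = 2.0000: CF_t = 26.000000, DF = 0.868561, PV = 22.582598
  t = 3.0000: CF_t = 26.000000, DF = 0.809470, PV = 21.046224
  t = 4.0000: CF_t = 26.000000, DF = 0.754399, PV = 19.614374
  t = 5.0000: CF_t = 26.000000, DF = 0.703075, PV = 18.279939
  t = 6.0000: CF_t = 26.000000, DF = 0.655242, PV = 17.036290
  t = 7.0000: CF_t = 1026.000000, DF = 0.610663, PV = 626.540727
Price P = sum_t PV_t = 749.331280
Macaulay numerator sum_t t * PV_t:
  t * PV_t at t = 1.0000: 24.231128
  t * PV_t at t = 2.0000: 45.165196
  t * PV_t at t = 3.0000: 63.138671
  t * PV_t at t = 4.0000: 78.457497
  t * PV_t at t = 5.0000: 91.399694
  t * PV_t at t = 6.0000: 102.217738
  t * PV_t at t = 7.0000: 4385.785092
Macaulay duration D = (sum_t t * PV_t) / P = 4790.395017 / 749.331280 = 6.392893

Answer: Macaulay duration = 6.3929 years


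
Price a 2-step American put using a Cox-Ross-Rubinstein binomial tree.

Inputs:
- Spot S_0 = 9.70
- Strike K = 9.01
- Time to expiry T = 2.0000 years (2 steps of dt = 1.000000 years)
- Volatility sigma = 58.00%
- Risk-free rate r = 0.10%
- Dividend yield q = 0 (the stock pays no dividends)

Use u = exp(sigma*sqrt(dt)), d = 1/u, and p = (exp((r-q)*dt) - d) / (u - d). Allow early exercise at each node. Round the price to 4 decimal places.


dt = T/N = 1.000000
u = exp(sigma*sqrt(dt)) = 1.786038; d = 1/u = 0.559898
p = (exp((r-q)*dt) - d) / (u - d) = 0.359749
Discount per step: exp(-r*dt) = 0.999000
Stock lattice S(k, i) with i counting down-moves:
  k=0: S(0,0) = 9.7000
  k=1: S(1,0) = 17.3246; S(1,1) = 5.4310
  k=2: S(2,0) = 30.9424; S(2,1) = 9.7000; S(2,2) = 3.0408
Terminal payoffs V(N, i) = max(K - S_T, 0):
  V(2,0) = 0.000000; V(2,1) = 0.000000; V(2,2) = 5.969184
Backward induction: V(k, i) = exp(-r*dt) * [p * V(k+1, i) + (1-p) * V(k+1, i+1)]; then take max(V_cont, immediate exercise) for American.
  V(1,0) = exp(-r*dt) * [p*0.000000 + (1-p)*0.000000] = 0.000000; exercise = 0.000000; V(1,0) = max -> 0.000000
  V(1,1) = exp(-r*dt) * [p*0.000000 + (1-p)*5.969184] = 3.817959; exercise = 3.578986; V(1,1) = max -> 3.817959
  V(0,0) = exp(-r*dt) * [p*0.000000 + (1-p)*3.817959] = 2.442010; exercise = 0.000000; V(0,0) = max -> 2.442010

Answer: Price = V(0,0) = 2.4420


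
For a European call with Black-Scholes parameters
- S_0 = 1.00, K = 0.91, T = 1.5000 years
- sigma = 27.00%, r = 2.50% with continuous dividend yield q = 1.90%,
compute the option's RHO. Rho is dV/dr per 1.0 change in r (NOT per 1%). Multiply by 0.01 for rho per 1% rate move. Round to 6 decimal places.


Answer: Rho = 0.734247

Derivation:
d1 = 0.4777583968; d2 = 0.1470772815
phi(d1) = 0.3559143824; exp(-qT) = 0.9719022941; exp(-rT) = 0.9631944177
N(d2) = 0.5584644892
Rho = K*T*exp(-rT)*N(d2) = 0.9100 * 1.5000 * 0.9631944177 * 0.5584644892 = 0.734247


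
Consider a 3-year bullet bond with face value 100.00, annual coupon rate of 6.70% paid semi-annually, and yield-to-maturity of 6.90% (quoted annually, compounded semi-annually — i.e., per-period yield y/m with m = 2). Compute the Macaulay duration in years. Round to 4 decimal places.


Coupon per period c = face * coupon_rate / m = 3.350000
Periods per year m = 2; per-period yield y/m = 0.034500
Number of cashflows N = 6
Cashflows (t years, CF_t, discount factor 1/(1+y/m)^(m*t), PV):
  t = 0.5000: CF_t = 3.350000, DF = 0.966651, PV = 3.238279
  t = 1.0000: CF_t = 3.350000, DF = 0.934413, PV = 3.130285
  t = 1.5000: CF_t = 3.350000, DF = 0.903251, PV = 3.025891
  t = 2.0000: CF_t = 3.350000, DF = 0.873128, PV = 2.924980
  t = 2.5000: CF_t = 3.350000, DF = 0.844010, PV = 2.827433
  t = 3.0000: CF_t = 103.350000, DF = 0.815863, PV = 84.319401
Price P = sum_t PV_t = 99.466268
Macaulay numerator sum_t t * PV_t:
  t * PV_t at t = 0.5000: 1.619140
  t * PV_t at t = 1.0000: 3.130285
  t * PV_t at t = 1.5000: 4.538837
  t * PV_t at t = 2.0000: 5.849959
  t * PV_t at t = 2.5000: 7.068583
  t * PV_t at t = 3.0000: 252.958202
Macaulay duration D = (sum_t t * PV_t) / P = 275.165005 / 99.466268 = 2.766415

Answer: Macaulay duration = 2.7664 years


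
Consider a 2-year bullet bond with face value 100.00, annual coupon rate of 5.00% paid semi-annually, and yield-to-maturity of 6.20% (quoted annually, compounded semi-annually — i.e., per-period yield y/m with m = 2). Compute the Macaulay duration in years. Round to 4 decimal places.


Coupon per period c = face * coupon_rate / m = 2.500000
Periods per year m = 2; per-period yield y/m = 0.031000
Number of cashflows N = 4
Cashflows (t years, CF_t, discount factor 1/(1+y/m)^(m*t), PV):
  t = 0.5000: CF_t = 2.500000, DF = 0.969932, PV = 2.424830
  t = 1.0000: CF_t = 2.500000, DF = 0.940768, PV = 2.351921
  t = 1.5000: CF_t = 2.500000, DF = 0.912481, PV = 2.281203
  t = 2.0000: CF_t = 102.500000, DF = 0.885045, PV = 90.717110
Price P = sum_t PV_t = 97.775064
Macaulay numerator sum_t t * PV_t:
  t * PV_t at t = 0.5000: 1.212415
  t * PV_t at t = 1.0000: 2.351921
  t * PV_t at t = 1.5000: 3.421805
  t * PV_t at t = 2.0000: 181.434219
Macaulay duration D = (sum_t t * PV_t) / P = 188.420360 / 97.775064 = 1.927080

Answer: Macaulay duration = 1.9271 years


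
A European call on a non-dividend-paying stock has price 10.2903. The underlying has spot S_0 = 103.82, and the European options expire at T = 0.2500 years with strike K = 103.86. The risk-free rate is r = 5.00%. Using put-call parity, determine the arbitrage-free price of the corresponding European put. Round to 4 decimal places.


Put-call parity: C - P = S_0 * exp(-qT) - K * exp(-rT).
S_0 * exp(-qT) = 103.8200 * 1.00000000 = 103.82000000
K * exp(-rT) = 103.8600 * 0.98757780 = 102.56983036
P = C - S*exp(-qT) + K*exp(-rT)
P = 10.2903 - 103.82000000 + 102.56983036 = 9.0401

Answer: Put price = 9.0401


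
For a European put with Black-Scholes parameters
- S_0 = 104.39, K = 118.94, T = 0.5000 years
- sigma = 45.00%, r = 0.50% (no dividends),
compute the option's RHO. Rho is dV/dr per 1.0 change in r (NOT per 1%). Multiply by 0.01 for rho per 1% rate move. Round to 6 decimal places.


Answer: Rho = -42.279010

Derivation:
d1 = -0.2431199012; d2 = -0.5613179528
phi(d1) = 0.3873246006; exp(-qT) = 1.0000000000; exp(-rT) = 0.9975031224
N(-d2) = 0.7127095974
Rho = -K*T*exp(-rT)*N(-d2) = -118.9400 * 0.5000 * 0.9975031224 * 0.7127095974 = -42.279010


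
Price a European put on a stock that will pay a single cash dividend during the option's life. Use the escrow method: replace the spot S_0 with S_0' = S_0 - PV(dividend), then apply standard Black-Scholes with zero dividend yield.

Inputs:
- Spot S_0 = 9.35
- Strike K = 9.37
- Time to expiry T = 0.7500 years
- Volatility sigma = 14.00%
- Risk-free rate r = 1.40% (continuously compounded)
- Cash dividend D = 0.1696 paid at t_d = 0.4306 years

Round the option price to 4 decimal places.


PV(D) = D * exp(-r * t_d) = 0.1696 * 0.99398973 = 0.16858066
S_0' = S_0 - PV(D) = 9.3500 - 0.16858066 = 9.18141934
d1 = (ln(S_0'/K) + (r + sigma^2/2)*T) / (sigma*sqrt(T)) = -0.02046535
d2 = d1 - sigma*sqrt(T) = -0.14170890
exp(-rT) = 0.98955493
N(-d1) = 0.50816392; N(-d2) = 0.55634503
P = K * exp(-rT) * N(-d2) - S_0' * N(-d1) = 9.3700 * 0.98955493 * 0.55634503 - 9.18141934 * 0.50816392 = 0.4928

Answer: Price = 0.4928
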